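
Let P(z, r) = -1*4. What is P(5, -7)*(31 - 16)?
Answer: -60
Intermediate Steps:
P(z, r) = -4
P(5, -7)*(31 - 16) = -4*(31 - 16) = -4*15 = -60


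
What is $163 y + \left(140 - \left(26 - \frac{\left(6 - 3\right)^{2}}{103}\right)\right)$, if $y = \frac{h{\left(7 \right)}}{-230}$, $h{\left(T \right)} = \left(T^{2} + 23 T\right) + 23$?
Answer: $- \frac{1209107}{23690} \approx -51.039$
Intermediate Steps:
$h{\left(T \right)} = 23 + T^{2} + 23 T$
$y = - \frac{233}{230}$ ($y = \frac{23 + 7^{2} + 23 \cdot 7}{-230} = \left(23 + 49 + 161\right) \left(- \frac{1}{230}\right) = 233 \left(- \frac{1}{230}\right) = - \frac{233}{230} \approx -1.013$)
$163 y + \left(140 - \left(26 - \frac{\left(6 - 3\right)^{2}}{103}\right)\right) = 163 \left(- \frac{233}{230}\right) + \left(140 - \left(26 - \frac{\left(6 - 3\right)^{2}}{103}\right)\right) = - \frac{37979}{230} + \left(140 - \left(26 - 3^{2} \cdot \frac{1}{103}\right)\right) = - \frac{37979}{230} + \left(140 + \left(-26 + 9 \cdot \frac{1}{103}\right)\right) = - \frac{37979}{230} + \left(140 + \left(-26 + \frac{9}{103}\right)\right) = - \frac{37979}{230} + \left(140 - \frac{2669}{103}\right) = - \frac{37979}{230} + \frac{11751}{103} = - \frac{1209107}{23690}$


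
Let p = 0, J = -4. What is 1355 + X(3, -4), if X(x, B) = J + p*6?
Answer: 1351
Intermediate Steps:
X(x, B) = -4 (X(x, B) = -4 + 0*6 = -4 + 0 = -4)
1355 + X(3, -4) = 1355 - 4 = 1351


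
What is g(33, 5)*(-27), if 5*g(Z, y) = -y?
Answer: 27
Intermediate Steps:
g(Z, y) = -y/5 (g(Z, y) = (-y)/5 = -y/5)
g(33, 5)*(-27) = -⅕*5*(-27) = -1*(-27) = 27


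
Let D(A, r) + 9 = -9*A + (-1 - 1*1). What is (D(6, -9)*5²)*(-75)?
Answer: 121875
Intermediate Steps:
D(A, r) = -11 - 9*A (D(A, r) = -9 + (-9*A + (-1 - 1*1)) = -9 + (-9*A + (-1 - 1)) = -9 + (-9*A - 2) = -9 + (-2 - 9*A) = -11 - 9*A)
(D(6, -9)*5²)*(-75) = ((-11 - 9*6)*5²)*(-75) = ((-11 - 54)*25)*(-75) = -65*25*(-75) = -1625*(-75) = 121875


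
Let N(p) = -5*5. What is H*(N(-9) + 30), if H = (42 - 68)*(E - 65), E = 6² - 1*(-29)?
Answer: 0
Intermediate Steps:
E = 65 (E = 36 + 29 = 65)
N(p) = -25
H = 0 (H = (42 - 68)*(65 - 65) = -26*0 = 0)
H*(N(-9) + 30) = 0*(-25 + 30) = 0*5 = 0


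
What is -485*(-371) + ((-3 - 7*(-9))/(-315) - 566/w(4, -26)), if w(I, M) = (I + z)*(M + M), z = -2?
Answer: 196494755/1092 ≈ 1.7994e+5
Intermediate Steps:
w(I, M) = 2*M*(-2 + I) (w(I, M) = (I - 2)*(M + M) = (-2 + I)*(2*M) = 2*M*(-2 + I))
-485*(-371) + ((-3 - 7*(-9))/(-315) - 566/w(4, -26)) = -485*(-371) + ((-3 - 7*(-9))/(-315) - 566*(-1/(52*(-2 + 4)))) = 179935 + ((-3 + 63)*(-1/315) - 566/(2*(-26)*2)) = 179935 + (60*(-1/315) - 566/(-104)) = 179935 + (-4/21 - 566*(-1/104)) = 179935 + (-4/21 + 283/52) = 179935 + 5735/1092 = 196494755/1092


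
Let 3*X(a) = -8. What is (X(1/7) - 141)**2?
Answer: 185761/9 ≈ 20640.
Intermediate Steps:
X(a) = -8/3 (X(a) = (1/3)*(-8) = -8/3)
(X(1/7) - 141)**2 = (-8/3 - 141)**2 = (-431/3)**2 = 185761/9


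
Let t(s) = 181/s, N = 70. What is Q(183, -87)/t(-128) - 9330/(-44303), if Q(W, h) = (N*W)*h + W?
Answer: 6318882579738/8018843 ≈ 7.8800e+5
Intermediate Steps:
Q(W, h) = W + 70*W*h (Q(W, h) = (70*W)*h + W = 70*W*h + W = W + 70*W*h)
Q(183, -87)/t(-128) - 9330/(-44303) = (183*(1 + 70*(-87)))/((181/(-128))) - 9330/(-44303) = (183*(1 - 6090))/((181*(-1/128))) - 9330*(-1/44303) = (183*(-6089))/(-181/128) + 9330/44303 = -1114287*(-128/181) + 9330/44303 = 142628736/181 + 9330/44303 = 6318882579738/8018843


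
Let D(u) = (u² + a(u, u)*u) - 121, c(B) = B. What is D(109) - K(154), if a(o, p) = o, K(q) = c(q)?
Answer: 23487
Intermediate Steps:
K(q) = q
D(u) = -121 + 2*u² (D(u) = (u² + u*u) - 121 = (u² + u²) - 121 = 2*u² - 121 = -121 + 2*u²)
D(109) - K(154) = (-121 + 2*109²) - 1*154 = (-121 + 2*11881) - 154 = (-121 + 23762) - 154 = 23641 - 154 = 23487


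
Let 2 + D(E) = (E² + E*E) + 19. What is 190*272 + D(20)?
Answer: 52497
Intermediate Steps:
D(E) = 17 + 2*E² (D(E) = -2 + ((E² + E*E) + 19) = -2 + ((E² + E²) + 19) = -2 + (2*E² + 19) = -2 + (19 + 2*E²) = 17 + 2*E²)
190*272 + D(20) = 190*272 + (17 + 2*20²) = 51680 + (17 + 2*400) = 51680 + (17 + 800) = 51680 + 817 = 52497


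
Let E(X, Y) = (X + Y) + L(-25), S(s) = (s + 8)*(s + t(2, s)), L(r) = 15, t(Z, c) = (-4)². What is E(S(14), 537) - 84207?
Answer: -82995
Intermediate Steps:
t(Z, c) = 16
S(s) = (8 + s)*(16 + s) (S(s) = (s + 8)*(s + 16) = (8 + s)*(16 + s))
E(X, Y) = 15 + X + Y (E(X, Y) = (X + Y) + 15 = 15 + X + Y)
E(S(14), 537) - 84207 = (15 + (128 + 14² + 24*14) + 537) - 84207 = (15 + (128 + 196 + 336) + 537) - 84207 = (15 + 660 + 537) - 84207 = 1212 - 84207 = -82995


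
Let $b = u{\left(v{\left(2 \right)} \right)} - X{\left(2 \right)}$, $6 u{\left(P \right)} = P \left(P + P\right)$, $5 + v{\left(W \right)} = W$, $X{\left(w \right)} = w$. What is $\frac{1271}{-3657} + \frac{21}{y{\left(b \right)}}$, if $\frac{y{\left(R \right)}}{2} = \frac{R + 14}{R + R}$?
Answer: $\frac{19244}{18285} \approx 1.0524$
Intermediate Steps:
$v{\left(W \right)} = -5 + W$
$u{\left(P \right)} = \frac{P^{2}}{3}$ ($u{\left(P \right)} = \frac{P \left(P + P\right)}{6} = \frac{P 2 P}{6} = \frac{2 P^{2}}{6} = \frac{P^{2}}{3}$)
$b = 1$ ($b = \frac{\left(-5 + 2\right)^{2}}{3} - 2 = \frac{\left(-3\right)^{2}}{3} - 2 = \frac{1}{3} \cdot 9 - 2 = 3 - 2 = 1$)
$y{\left(R \right)} = \frac{14 + R}{R}$ ($y{\left(R \right)} = 2 \frac{R + 14}{R + R} = 2 \frac{14 + R}{2 R} = \frac{14 + R}{R}$)
$\frac{1271}{-3657} + \frac{21}{y{\left(b \right)}} = \frac{1271}{-3657} + \frac{21}{1^{-1} \left(14 + 1\right)} = 1271 \left(- \frac{1}{3657}\right) + \frac{21}{1 \cdot 15} = - \frac{1271}{3657} + \frac{21}{15} = - \frac{1271}{3657} + 21 \cdot \frac{1}{15} = - \frac{1271}{3657} + \frac{7}{5} = \frac{19244}{18285}$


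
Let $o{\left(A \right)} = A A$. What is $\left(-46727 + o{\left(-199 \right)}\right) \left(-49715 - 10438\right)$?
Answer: $428650278$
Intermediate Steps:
$o{\left(A \right)} = A^{2}$
$\left(-46727 + o{\left(-199 \right)}\right) \left(-49715 - 10438\right) = \left(-46727 + \left(-199\right)^{2}\right) \left(-49715 - 10438\right) = \left(-46727 + 39601\right) \left(-49715 - 10438\right) = - 7126 \left(-49715 - 10438\right) = \left(-7126\right) \left(-60153\right) = 428650278$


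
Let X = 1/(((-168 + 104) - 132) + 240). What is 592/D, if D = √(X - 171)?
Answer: -1184*I*√82753/7523 ≈ -45.274*I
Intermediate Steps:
X = 1/44 (X = 1/((-64 - 132) + 240) = 1/(-196 + 240) = 1/44 ≈ 0.022727)
D = I*√82753/22 (D = √(1/44 - 171) = √(-7523/44) = I*√82753/22 ≈ 13.076*I)
592/D = 592/((I*√82753/22)) = 592*(-2*I*√82753/7523) = -1184*I*√82753/7523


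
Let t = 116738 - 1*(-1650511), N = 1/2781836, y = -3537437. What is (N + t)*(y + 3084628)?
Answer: -2226098197185914485/2781836 ≈ -8.0023e+11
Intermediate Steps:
N = 1/2781836 ≈ 3.5947e-7
t = 1767249 (t = 116738 + 1650511 = 1767249)
(N + t)*(y + 3084628) = (1/2781836 + 1767249)*(-3537437 + 3084628) = (4916196889165/2781836)*(-452809) = -2226098197185914485/2781836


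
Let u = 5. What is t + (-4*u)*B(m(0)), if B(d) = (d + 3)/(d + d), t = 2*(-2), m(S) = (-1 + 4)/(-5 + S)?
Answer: 36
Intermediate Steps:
m(S) = 3/(-5 + S)
t = -4
B(d) = (3 + d)/(2*d) (B(d) = (3 + d)/((2*d)) = (3 + d)*(1/(2*d)) = (3 + d)/(2*d))
t + (-4*u)*B(m(0)) = -4 + (-4*5)*((3 + 3/(-5 + 0))/(2*((3/(-5 + 0))))) = -4 - 10*(3 + 3/(-5))/(3/(-5)) = -4 - 10*(3 + 3*(-1/5))/(3*(-1/5)) = -4 - 10*(3 - 3/5)/(-3/5) = -4 - 10*(-5)*12/(3*5) = -4 - 20*(-2) = -4 + 40 = 36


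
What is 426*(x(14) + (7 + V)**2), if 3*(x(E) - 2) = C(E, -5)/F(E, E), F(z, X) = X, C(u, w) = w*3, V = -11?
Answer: 52611/7 ≈ 7515.9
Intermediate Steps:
C(u, w) = 3*w
x(E) = 2 - 5/E (x(E) = 2 + ((3*(-5))/E)/3 = 2 + (-15/E)/3 = 2 - 5/E)
426*(x(14) + (7 + V)**2) = 426*((2 - 5/14) + (7 - 11)**2) = 426*((2 - 5*1/14) + (-4)**2) = 426*((2 - 5/14) + 16) = 426*(23/14 + 16) = 426*(247/14) = 52611/7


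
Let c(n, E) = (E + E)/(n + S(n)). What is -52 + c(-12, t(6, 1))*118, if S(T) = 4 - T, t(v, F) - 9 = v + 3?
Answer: 1010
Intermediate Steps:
t(v, F) = 12 + v (t(v, F) = 9 + (v + 3) = 9 + (3 + v) = 12 + v)
c(n, E) = E/2 (c(n, E) = (E + E)/(n + (4 - n)) = (2*E)/4 = (2*E)*(¼) = E/2)
-52 + c(-12, t(6, 1))*118 = -52 + ((12 + 6)/2)*118 = -52 + ((½)*18)*118 = -52 + 9*118 = -52 + 1062 = 1010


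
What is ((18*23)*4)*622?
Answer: 1030032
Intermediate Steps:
((18*23)*4)*622 = (414*4)*622 = 1656*622 = 1030032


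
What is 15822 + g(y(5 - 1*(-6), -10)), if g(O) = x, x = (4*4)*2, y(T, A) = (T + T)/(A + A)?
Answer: 15854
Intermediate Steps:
y(T, A) = T/A (y(T, A) = (2*T)/((2*A)) = (2*T)*(1/(2*A)) = T/A)
x = 32 (x = 16*2 = 32)
g(O) = 32
15822 + g(y(5 - 1*(-6), -10)) = 15822 + 32 = 15854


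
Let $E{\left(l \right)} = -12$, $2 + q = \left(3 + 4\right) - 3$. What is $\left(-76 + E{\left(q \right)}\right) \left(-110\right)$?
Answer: $9680$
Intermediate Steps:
$q = 2$ ($q = -2 + \left(\left(3 + 4\right) - 3\right) = -2 + \left(7 - 3\right) = -2 + 4 = 2$)
$\left(-76 + E{\left(q \right)}\right) \left(-110\right) = \left(-76 - 12\right) \left(-110\right) = \left(-88\right) \left(-110\right) = 9680$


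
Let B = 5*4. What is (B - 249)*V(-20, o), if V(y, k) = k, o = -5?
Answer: 1145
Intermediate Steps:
B = 20
(B - 249)*V(-20, o) = (20 - 249)*(-5) = -229*(-5) = 1145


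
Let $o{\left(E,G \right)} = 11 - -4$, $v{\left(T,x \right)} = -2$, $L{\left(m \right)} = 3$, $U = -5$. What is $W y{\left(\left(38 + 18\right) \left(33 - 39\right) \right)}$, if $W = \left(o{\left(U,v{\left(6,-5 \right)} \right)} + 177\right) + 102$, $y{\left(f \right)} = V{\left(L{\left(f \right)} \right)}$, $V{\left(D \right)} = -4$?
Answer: $-1176$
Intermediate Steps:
$o{\left(E,G \right)} = 15$ ($o{\left(E,G \right)} = 11 + 4 = 15$)
$y{\left(f \right)} = -4$
$W = 294$ ($W = \left(15 + 177\right) + 102 = 192 + 102 = 294$)
$W y{\left(\left(38 + 18\right) \left(33 - 39\right) \right)} = 294 \left(-4\right) = -1176$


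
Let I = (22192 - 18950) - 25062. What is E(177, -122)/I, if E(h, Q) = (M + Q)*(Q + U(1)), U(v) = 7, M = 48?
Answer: -851/2182 ≈ -0.39001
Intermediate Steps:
E(h, Q) = (7 + Q)*(48 + Q) (E(h, Q) = (48 + Q)*(Q + 7) = (48 + Q)*(7 + Q) = (7 + Q)*(48 + Q))
I = -21820 (I = 3242 - 25062 = -21820)
E(177, -122)/I = (336 + (-122)**2 + 55*(-122))/(-21820) = (336 + 14884 - 6710)*(-1/21820) = 8510*(-1/21820) = -851/2182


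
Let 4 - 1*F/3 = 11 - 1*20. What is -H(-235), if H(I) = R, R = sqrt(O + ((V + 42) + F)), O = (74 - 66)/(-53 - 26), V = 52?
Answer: -sqrt(829421)/79 ≈ -11.528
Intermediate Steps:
F = 39 (F = 12 - 3*(11 - 1*20) = 12 - 3*(11 - 20) = 12 - 3*(-9) = 12 + 27 = 39)
O = -8/79 (O = 8/(-79) = 8*(-1/79) = -8/79 ≈ -0.10127)
R = sqrt(829421)/79 (R = sqrt(-8/79 + ((52 + 42) + 39)) = sqrt(-8/79 + (94 + 39)) = sqrt(-8/79 + 133) = sqrt(10499/79) = sqrt(829421)/79 ≈ 11.528)
H(I) = sqrt(829421)/79
-H(-235) = -sqrt(829421)/79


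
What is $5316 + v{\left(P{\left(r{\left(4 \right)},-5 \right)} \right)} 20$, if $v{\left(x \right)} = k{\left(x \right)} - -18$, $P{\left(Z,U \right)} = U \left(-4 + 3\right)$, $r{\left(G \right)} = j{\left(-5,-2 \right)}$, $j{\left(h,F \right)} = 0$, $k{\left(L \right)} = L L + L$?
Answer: $6276$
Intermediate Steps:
$k{\left(L \right)} = L + L^{2}$ ($k{\left(L \right)} = L^{2} + L = L + L^{2}$)
$r{\left(G \right)} = 0$
$P{\left(Z,U \right)} = - U$ ($P{\left(Z,U \right)} = U \left(-1\right) = - U$)
$v{\left(x \right)} = 18 + x \left(1 + x\right)$ ($v{\left(x \right)} = x \left(1 + x\right) - -18 = x \left(1 + x\right) + 18 = 18 + x \left(1 + x\right)$)
$5316 + v{\left(P{\left(r{\left(4 \right)},-5 \right)} \right)} 20 = 5316 + \left(18 + \left(-1\right) \left(-5\right) \left(1 - -5\right)\right) 20 = 5316 + \left(18 + 5 \left(1 + 5\right)\right) 20 = 5316 + \left(18 + 5 \cdot 6\right) 20 = 5316 + \left(18 + 30\right) 20 = 5316 + 48 \cdot 20 = 5316 + 960 = 6276$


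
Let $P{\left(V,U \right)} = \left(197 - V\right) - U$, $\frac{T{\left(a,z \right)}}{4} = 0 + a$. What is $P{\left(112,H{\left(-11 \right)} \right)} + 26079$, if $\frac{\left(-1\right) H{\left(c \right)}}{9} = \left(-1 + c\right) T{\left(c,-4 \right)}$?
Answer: $30916$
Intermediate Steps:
$T{\left(a,z \right)} = 4 a$ ($T{\left(a,z \right)} = 4 \left(0 + a\right) = 4 a$)
$H{\left(c \right)} = - 36 c \left(-1 + c\right)$ ($H{\left(c \right)} = - 9 \left(-1 + c\right) 4 c = - 9 \cdot 4 c \left(-1 + c\right) = - 36 c \left(-1 + c\right)$)
$P{\left(V,U \right)} = 197 - U - V$
$P{\left(112,H{\left(-11 \right)} \right)} + 26079 = \left(197 - 36 \left(-11\right) \left(1 - -11\right) - 112\right) + 26079 = \left(197 - 36 \left(-11\right) \left(1 + 11\right) - 112\right) + 26079 = \left(197 - 36 \left(-11\right) 12 - 112\right) + 26079 = \left(197 - -4752 - 112\right) + 26079 = \left(197 + 4752 - 112\right) + 26079 = 4837 + 26079 = 30916$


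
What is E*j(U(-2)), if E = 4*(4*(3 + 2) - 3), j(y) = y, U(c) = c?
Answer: -136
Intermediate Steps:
E = 68 (E = 4*(4*5 - 3) = 4*(20 - 3) = 4*17 = 68)
E*j(U(-2)) = 68*(-2) = -136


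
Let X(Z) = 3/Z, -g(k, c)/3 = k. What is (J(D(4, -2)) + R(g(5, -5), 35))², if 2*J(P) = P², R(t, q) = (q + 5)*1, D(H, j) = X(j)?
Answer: 108241/64 ≈ 1691.3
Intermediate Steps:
g(k, c) = -3*k
D(H, j) = 3/j
R(t, q) = 5 + q (R(t, q) = (5 + q)*1 = 5 + q)
J(P) = P²/2
(J(D(4, -2)) + R(g(5, -5), 35))² = ((3/(-2))²/2 + (5 + 35))² = ((3*(-½))²/2 + 40)² = ((-3/2)²/2 + 40)² = ((½)*(9/4) + 40)² = (9/8 + 40)² = (329/8)² = 108241/64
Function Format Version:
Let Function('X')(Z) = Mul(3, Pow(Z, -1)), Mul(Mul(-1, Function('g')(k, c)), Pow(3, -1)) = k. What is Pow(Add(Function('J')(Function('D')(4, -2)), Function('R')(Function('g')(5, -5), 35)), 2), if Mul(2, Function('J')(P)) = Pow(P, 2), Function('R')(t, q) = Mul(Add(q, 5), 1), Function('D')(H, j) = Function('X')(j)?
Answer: Rational(108241, 64) ≈ 1691.3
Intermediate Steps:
Function('g')(k, c) = Mul(-3, k)
Function('D')(H, j) = Mul(3, Pow(j, -1))
Function('R')(t, q) = Add(5, q) (Function('R')(t, q) = Mul(Add(5, q), 1) = Add(5, q))
Function('J')(P) = Mul(Rational(1, 2), Pow(P, 2))
Pow(Add(Function('J')(Function('D')(4, -2)), Function('R')(Function('g')(5, -5), 35)), 2) = Pow(Add(Mul(Rational(1, 2), Pow(Mul(3, Pow(-2, -1)), 2)), Add(5, 35)), 2) = Pow(Add(Mul(Rational(1, 2), Pow(Mul(3, Rational(-1, 2)), 2)), 40), 2) = Pow(Add(Mul(Rational(1, 2), Pow(Rational(-3, 2), 2)), 40), 2) = Pow(Add(Mul(Rational(1, 2), Rational(9, 4)), 40), 2) = Pow(Add(Rational(9, 8), 40), 2) = Pow(Rational(329, 8), 2) = Rational(108241, 64)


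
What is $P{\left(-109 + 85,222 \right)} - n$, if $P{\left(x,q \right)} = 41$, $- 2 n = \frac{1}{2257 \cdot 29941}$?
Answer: $\frac{5541300635}{135153674} \approx 41.0$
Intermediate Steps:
$n = - \frac{1}{135153674}$ ($n = - \frac{\frac{1}{2257} \cdot \frac{1}{29941}}{2} = \left(- \frac{1}{2}\right) \frac{1}{67576837} = - \frac{1}{135153674} \approx -7.399 \cdot 10^{-9}$)
$P{\left(-109 + 85,222 \right)} - n = 41 - - \frac{1}{135153674} = 41 + \frac{1}{135153674} = \frac{5541300635}{135153674}$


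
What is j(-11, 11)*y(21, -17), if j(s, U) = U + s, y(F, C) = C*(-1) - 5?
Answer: 0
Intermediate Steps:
y(F, C) = -5 - C (y(F, C) = -C - 5 = -5 - C)
j(-11, 11)*y(21, -17) = (11 - 11)*(-5 - 1*(-17)) = 0*(-5 + 17) = 0*12 = 0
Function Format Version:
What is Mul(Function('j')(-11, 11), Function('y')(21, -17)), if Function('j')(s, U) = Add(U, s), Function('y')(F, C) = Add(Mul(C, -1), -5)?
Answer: 0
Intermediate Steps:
Function('y')(F, C) = Add(-5, Mul(-1, C)) (Function('y')(F, C) = Add(Mul(-1, C), -5) = Add(-5, Mul(-1, C)))
Mul(Function('j')(-11, 11), Function('y')(21, -17)) = Mul(Add(11, -11), Add(-5, Mul(-1, -17))) = Mul(0, Add(-5, 17)) = Mul(0, 12) = 0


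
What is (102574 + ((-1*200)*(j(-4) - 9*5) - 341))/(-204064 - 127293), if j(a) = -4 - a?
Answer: -111233/331357 ≈ -0.33569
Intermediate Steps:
(102574 + ((-1*200)*(j(-4) - 9*5) - 341))/(-204064 - 127293) = (102574 + ((-1*200)*((-4 - 1*(-4)) - 9*5) - 341))/(-204064 - 127293) = (102574 + (-200*((-4 + 4) - 45) - 341))/(-331357) = (102574 + (-200*(0 - 45) - 341))*(-1/331357) = (102574 + (-200*(-45) - 341))*(-1/331357) = (102574 + (9000 - 341))*(-1/331357) = (102574 + 8659)*(-1/331357) = 111233*(-1/331357) = -111233/331357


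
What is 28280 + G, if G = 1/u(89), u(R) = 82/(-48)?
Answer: 1159456/41 ≈ 28279.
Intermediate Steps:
u(R) = -41/24 (u(R) = 82*(-1/48) = -41/24)
G = -24/41 (G = 1/(-41/24) = -24/41 ≈ -0.58537)
28280 + G = 28280 - 24/41 = 1159456/41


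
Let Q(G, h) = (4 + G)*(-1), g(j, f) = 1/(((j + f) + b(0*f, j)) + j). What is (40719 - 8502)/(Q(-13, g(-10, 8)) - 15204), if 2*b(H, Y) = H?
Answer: -10739/5065 ≈ -2.1202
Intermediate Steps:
b(H, Y) = H/2
g(j, f) = 1/(f + 2*j) (g(j, f) = 1/(((j + f) + (0*f)/2) + j) = 1/(((f + j) + (½)*0) + j) = 1/(((f + j) + 0) + j) = 1/((f + j) + j) = 1/(f + 2*j))
Q(G, h) = -4 - G
(40719 - 8502)/(Q(-13, g(-10, 8)) - 15204) = (40719 - 8502)/((-4 - 1*(-13)) - 15204) = 32217/((-4 + 13) - 15204) = 32217/(9 - 15204) = 32217/(-15195) = 32217*(-1/15195) = -10739/5065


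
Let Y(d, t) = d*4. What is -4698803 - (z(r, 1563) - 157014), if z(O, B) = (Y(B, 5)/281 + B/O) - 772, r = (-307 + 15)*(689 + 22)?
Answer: -88306520388515/19446324 ≈ -4.5410e+6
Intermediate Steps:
Y(d, t) = 4*d
r = -207612 (r = -292*711 = -207612)
z(O, B) = -772 + 4*B/281 + B/O (z(O, B) = ((4*B)/281 + B/O) - 772 = ((4*B)*(1/281) + B/O) - 772 = (4*B/281 + B/O) - 772 = -772 + 4*B/281 + B/O)
-4698803 - (z(r, 1563) - 157014) = -4698803 - ((-772 + (4/281)*1563 + 1563/(-207612)) - 157014) = -4698803 - ((-772 + 6252/281 + 1563*(-1/207612)) - 157014) = -4698803 - ((-772 + 6252/281 - 521/69204) - 157014) = -4698803 - (-14580045121/19446324 - 157014) = -4698803 - 1*(-3067925161657/19446324) = -4698803 + 3067925161657/19446324 = -88306520388515/19446324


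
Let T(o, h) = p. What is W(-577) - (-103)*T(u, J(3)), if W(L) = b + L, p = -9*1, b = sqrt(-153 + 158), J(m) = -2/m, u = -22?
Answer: -1504 + sqrt(5) ≈ -1501.8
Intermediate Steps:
b = sqrt(5) ≈ 2.2361
p = -9
T(o, h) = -9
W(L) = L + sqrt(5) (W(L) = sqrt(5) + L = L + sqrt(5))
W(-577) - (-103)*T(u, J(3)) = (-577 + sqrt(5)) - (-103)*(-9) = (-577 + sqrt(5)) - 1*927 = (-577 + sqrt(5)) - 927 = -1504 + sqrt(5)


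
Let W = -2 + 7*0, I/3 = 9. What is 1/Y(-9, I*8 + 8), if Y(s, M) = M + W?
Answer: 1/222 ≈ 0.0045045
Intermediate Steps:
I = 27 (I = 3*9 = 27)
W = -2 (W = -2 + 0 = -2)
Y(s, M) = -2 + M (Y(s, M) = M - 2 = -2 + M)
1/Y(-9, I*8 + 8) = 1/(-2 + (27*8 + 8)) = 1/(-2 + (216 + 8)) = 1/(-2 + 224) = 1/222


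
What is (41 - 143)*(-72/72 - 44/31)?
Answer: 7650/31 ≈ 246.77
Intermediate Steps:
(41 - 143)*(-72/72 - 44/31) = -102*(-72*1/72 - 44*1/31) = -102*(-1 - 44/31) = -102*(-75/31) = 7650/31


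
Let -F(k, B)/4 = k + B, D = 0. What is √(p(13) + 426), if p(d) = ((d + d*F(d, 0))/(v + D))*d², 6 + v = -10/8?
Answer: √13355718/29 ≈ 126.02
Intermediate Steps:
F(k, B) = -4*B - 4*k (F(k, B) = -4*(k + B) = -4*(B + k) = -4*B - 4*k)
v = -29/4 (v = -6 - 10/8 = -6 - 10*⅛ = -6 - 5/4 = -29/4 ≈ -7.2500)
p(d) = d²*(-4*d/29 + 16*d²/29) (p(d) = ((d + d*(-4*0 - 4*d))/(-29/4 + 0))*d² = ((d + d*(0 - 4*d))/(-29/4))*d² = ((d + d*(-4*d))*(-4/29))*d² = ((d - 4*d²)*(-4/29))*d² = (-4*d/29 + 16*d²/29)*d² = d²*(-4*d/29 + 16*d²/29))
√(p(13) + 426) = √((4/29)*13³*(-1 + 4*13) + 426) = √((4/29)*2197*(-1 + 52) + 426) = √((4/29)*2197*51 + 426) = √(448188/29 + 426) = √(460542/29) = √13355718/29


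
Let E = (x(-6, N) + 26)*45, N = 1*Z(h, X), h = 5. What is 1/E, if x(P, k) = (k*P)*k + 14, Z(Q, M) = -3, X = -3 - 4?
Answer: -1/630 ≈ -0.0015873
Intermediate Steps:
X = -7
N = -3 (N = 1*(-3) = -3)
x(P, k) = 14 + P*k**2 (x(P, k) = (P*k)*k + 14 = P*k**2 + 14 = 14 + P*k**2)
E = -630 (E = ((14 - 6*(-3)**2) + 26)*45 = ((14 - 6*9) + 26)*45 = ((14 - 54) + 26)*45 = (-40 + 26)*45 = -14*45 = -630)
1/E = 1/(-630) = -1/630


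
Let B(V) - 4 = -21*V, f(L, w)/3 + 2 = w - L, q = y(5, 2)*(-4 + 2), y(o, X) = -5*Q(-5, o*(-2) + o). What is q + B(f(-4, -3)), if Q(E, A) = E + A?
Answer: -33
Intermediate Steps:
Q(E, A) = A + E
y(o, X) = 25 + 5*o (y(o, X) = -5*((o*(-2) + o) - 5) = -5*((-2*o + o) - 5) = -5*(-o - 5) = -5*(-5 - o) = 25 + 5*o)
q = -100 (q = (25 + 5*5)*(-4 + 2) = (25 + 25)*(-2) = 50*(-2) = -100)
f(L, w) = -6 - 3*L + 3*w (f(L, w) = -6 + 3*(w - L) = -6 + (-3*L + 3*w) = -6 - 3*L + 3*w)
B(V) = 4 - 21*V
q + B(f(-4, -3)) = -100 + (4 - 21*(-6 - 3*(-4) + 3*(-3))) = -100 + (4 - 21*(-6 + 12 - 9)) = -100 + (4 - 21*(-3)) = -100 + (4 + 63) = -100 + 67 = -33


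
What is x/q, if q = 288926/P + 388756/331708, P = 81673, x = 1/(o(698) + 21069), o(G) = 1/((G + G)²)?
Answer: 8565301614896/849901398377785395 ≈ 1.0078e-5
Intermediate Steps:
o(G) = 1/(4*G²) (o(G) = 1/((2*G)²) = 1/(4*G²))
x = 1948816/41059604305 (x = 1/((¼)/698² + 21069) = 1/((¼)*(1/487204) + 21069) = 1/(1/1948816 + 21069) = 1/(41059604305/1948816) = 1948816/41059604305 ≈ 4.7463e-5)
q = 1386847113/294473777 (q = 288926/81673 + 388756/331708 = 288926*(1/81673) + 388756*(1/331708) = 12562/3551 + 97189/82927 = 1386847113/294473777 ≈ 4.7096)
x/q = 1948816/(41059604305*(1386847113/294473777)) = (1948816/41059604305)*(294473777/1386847113) = 8565301614896/849901398377785395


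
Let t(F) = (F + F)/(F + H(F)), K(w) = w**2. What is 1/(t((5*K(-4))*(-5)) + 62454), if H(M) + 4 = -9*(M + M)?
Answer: 1699/106109146 ≈ 1.6012e-5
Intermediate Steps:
H(M) = -4 - 18*M (H(M) = -4 - 9*(M + M) = -4 - 18*M)
t(F) = 2*F/(-4 - 17*F) (t(F) = (F + F)/(F + (-4 - 18*F)) = (2*F)/(-4 - 17*F) = 2*F/(-4 - 17*F))
1/(t((5*K(-4))*(-5)) + 62454) = 1/(-2*(5*(-4)**2)*(-5)/(4 + 17*((5*(-4)**2)*(-5))) + 62454) = 1/(-2*(5*16)*(-5)/(4 + 17*((5*16)*(-5))) + 62454) = 1/(-2*80*(-5)/(4 + 17*(80*(-5))) + 62454) = 1/(-2*(-400)/(4 + 17*(-400)) + 62454) = 1/(-2*(-400)/(4 - 6800) + 62454) = 1/(-2*(-400)/(-6796) + 62454) = 1/(-2*(-400)*(-1/6796) + 62454) = 1/(-200/1699 + 62454) = 1/(106109146/1699) = 1699/106109146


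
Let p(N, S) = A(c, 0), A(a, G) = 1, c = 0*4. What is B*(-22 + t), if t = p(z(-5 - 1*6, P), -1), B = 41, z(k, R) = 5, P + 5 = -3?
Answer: -861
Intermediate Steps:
P = -8 (P = -5 - 3 = -8)
c = 0
p(N, S) = 1
t = 1
B*(-22 + t) = 41*(-22 + 1) = 41*(-21) = -861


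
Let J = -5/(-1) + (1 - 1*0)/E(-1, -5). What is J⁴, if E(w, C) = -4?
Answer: 130321/256 ≈ 509.07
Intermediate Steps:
J = 19/4 (J = -5/(-1) + (1 - 1*0)/(-4) = -5*(-1) + (1 + 0)*(-¼) = 5 + 1*(-¼) = 5 - ¼ = 19/4 ≈ 4.7500)
J⁴ = (19/4)⁴ = 130321/256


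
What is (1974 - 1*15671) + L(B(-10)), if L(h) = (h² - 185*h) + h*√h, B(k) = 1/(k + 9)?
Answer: -13511 - I ≈ -13511.0 - 1.0*I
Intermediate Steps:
B(k) = 1/(9 + k)
L(h) = h² + h^(3/2) - 185*h (L(h) = (h² - 185*h) + h^(3/2) = h² + h^(3/2) - 185*h)
(1974 - 1*15671) + L(B(-10)) = (1974 - 1*15671) + ((1/(9 - 10))² + (1/(9 - 10))^(3/2) - 185/(9 - 10)) = (1974 - 15671) + ((1/(-1))² + (1/(-1))^(3/2) - 185/(-1)) = -13697 + ((-1)² + (-1)^(3/2) - 185*(-1)) = -13697 + (1 - I + 185) = -13697 + (186 - I) = -13511 - I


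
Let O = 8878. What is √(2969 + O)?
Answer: √11847 ≈ 108.84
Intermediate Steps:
√(2969 + O) = √(2969 + 8878) = √11847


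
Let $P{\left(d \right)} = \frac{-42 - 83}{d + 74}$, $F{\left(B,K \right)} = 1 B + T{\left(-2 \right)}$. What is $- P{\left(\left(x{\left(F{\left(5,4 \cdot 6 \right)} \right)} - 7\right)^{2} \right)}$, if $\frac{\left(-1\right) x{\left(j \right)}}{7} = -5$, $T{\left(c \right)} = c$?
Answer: $\frac{125}{858} \approx 0.14569$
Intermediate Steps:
$F{\left(B,K \right)} = -2 + B$ ($F{\left(B,K \right)} = 1 B - 2 = B - 2 = -2 + B$)
$x{\left(j \right)} = 35$ ($x{\left(j \right)} = \left(-7\right) \left(-5\right) = 35$)
$P{\left(d \right)} = - \frac{125}{74 + d}$
$- P{\left(\left(x{\left(F{\left(5,4 \cdot 6 \right)} \right)} - 7\right)^{2} \right)} = - \frac{-125}{74 + \left(35 - 7\right)^{2}} = - \frac{-125}{74 + 28^{2}} = - \frac{-125}{74 + 784} = - \frac{-125}{858} = \left(-1\right) \left(- \frac{125}{858}\right) = \frac{125}{858}$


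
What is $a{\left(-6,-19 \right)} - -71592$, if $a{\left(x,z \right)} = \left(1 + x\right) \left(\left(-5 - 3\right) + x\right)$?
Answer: $71662$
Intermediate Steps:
$a{\left(x,z \right)} = \left(1 + x\right) \left(-8 + x\right)$
$a{\left(-6,-19 \right)} - -71592 = \left(-8 + \left(-6\right)^{2} - -42\right) - -71592 = \left(-8 + 36 + 42\right) + 71592 = 70 + 71592 = 71662$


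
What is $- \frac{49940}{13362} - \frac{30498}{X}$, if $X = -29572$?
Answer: $- \frac{267327851}{98785266} \approx -2.7062$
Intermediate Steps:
$- \frac{49940}{13362} - \frac{30498}{X} = - \frac{49940}{13362} - \frac{30498}{-29572} = \left(-49940\right) \frac{1}{13362} - - \frac{15249}{14786} = - \frac{24970}{6681} + \frac{15249}{14786} = - \frac{267327851}{98785266}$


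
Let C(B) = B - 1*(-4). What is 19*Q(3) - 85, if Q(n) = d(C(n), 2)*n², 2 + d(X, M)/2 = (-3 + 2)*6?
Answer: -2821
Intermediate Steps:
C(B) = 4 + B (C(B) = B + 4 = 4 + B)
d(X, M) = -16 (d(X, M) = -4 + 2*((-3 + 2)*6) = -4 + 2*(-1*6) = -4 + 2*(-6) = -4 - 12 = -16)
Q(n) = -16*n²
19*Q(3) - 85 = 19*(-16*3²) - 85 = 19*(-16*9) - 85 = 19*(-144) - 85 = -2736 - 85 = -2821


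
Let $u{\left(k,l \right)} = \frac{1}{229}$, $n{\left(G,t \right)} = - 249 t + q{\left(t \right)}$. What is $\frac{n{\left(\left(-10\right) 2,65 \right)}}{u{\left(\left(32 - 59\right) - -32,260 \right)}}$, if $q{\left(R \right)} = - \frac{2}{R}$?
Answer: $- \frac{240914183}{65} \approx -3.7064 \cdot 10^{6}$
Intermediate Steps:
$n{\left(G,t \right)} = - 249 t - \frac{2}{t}$
$u{\left(k,l \right)} = \frac{1}{229}$
$\frac{n{\left(\left(-10\right) 2,65 \right)}}{u{\left(\left(32 - 59\right) - -32,260 \right)}} = \left(\left(-249\right) 65 - \frac{2}{65}\right) \frac{1}{\frac{1}{229}} = \left(-16185 - \frac{2}{65}\right) 229 = \left(- \frac{1052027}{65}\right) 229 = - \frac{240914183}{65}$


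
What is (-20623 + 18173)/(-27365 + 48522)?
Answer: -2450/21157 ≈ -0.11580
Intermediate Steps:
(-20623 + 18173)/(-27365 + 48522) = -2450/21157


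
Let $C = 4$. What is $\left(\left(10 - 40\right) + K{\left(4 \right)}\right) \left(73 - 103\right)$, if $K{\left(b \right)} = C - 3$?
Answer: $870$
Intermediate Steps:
$K{\left(b \right)} = 1$ ($K{\left(b \right)} = 4 - 3 = 1$)
$\left(\left(10 - 40\right) + K{\left(4 \right)}\right) \left(73 - 103\right) = \left(\left(10 - 40\right) + 1\right) \left(73 - 103\right) = \left(-30 + 1\right) \left(-30\right) = \left(-29\right) \left(-30\right) = 870$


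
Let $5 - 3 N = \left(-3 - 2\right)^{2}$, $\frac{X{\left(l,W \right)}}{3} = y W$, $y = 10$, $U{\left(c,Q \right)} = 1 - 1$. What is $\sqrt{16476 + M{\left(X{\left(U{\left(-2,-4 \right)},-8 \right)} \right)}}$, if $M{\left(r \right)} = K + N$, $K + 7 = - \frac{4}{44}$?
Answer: $\frac{\sqrt{17927382}}{33} \approx 128.31$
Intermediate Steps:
$U{\left(c,Q \right)} = 0$
$K = - \frac{78}{11}$ ($K = -7 - \frac{4}{44} = -7 - \frac{1}{11} = - \frac{78}{11} \approx -7.0909$)
$X{\left(l,W \right)} = 30 W$ ($X{\left(l,W \right)} = 3 \cdot 10 W = 30 W$)
$N = - \frac{20}{3}$ ($N = \frac{5}{3} - \frac{\left(-3 - 2\right)^{2}}{3} = \frac{5}{3} - \frac{\left(-5\right)^{2}}{3} = \frac{5}{3} - \frac{25}{3} = - \frac{20}{3} \approx -6.6667$)
$M{\left(r \right)} = - \frac{454}{33}$ ($M{\left(r \right)} = - \frac{78}{11} - \frac{20}{3} = - \frac{454}{33}$)
$\sqrt{16476 + M{\left(X{\left(U{\left(-2,-4 \right)},-8 \right)} \right)}} = \sqrt{16476 - \frac{454}{33}} = \sqrt{\frac{543254}{33}} = \frac{\sqrt{17927382}}{33}$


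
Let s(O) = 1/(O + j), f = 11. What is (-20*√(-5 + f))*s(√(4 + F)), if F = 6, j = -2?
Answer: -20*√6/3 - 20*√15/3 ≈ -42.150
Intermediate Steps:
s(O) = 1/(-2 + O) (s(O) = 1/(O - 2) = 1/(-2 + O))
(-20*√(-5 + f))*s(√(4 + F)) = (-20*√(-5 + 11))/(-2 + √(4 + 6)) = (-20*√6)/(-2 + √10) = -20*√6/(-2 + √10)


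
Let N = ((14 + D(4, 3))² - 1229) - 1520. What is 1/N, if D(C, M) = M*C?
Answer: -1/2073 ≈ -0.00048239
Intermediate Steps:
D(C, M) = C*M
N = -2073 (N = ((14 + 4*3)² - 1229) - 1520 = ((14 + 12)² - 1229) - 1520 = (26² - 1229) - 1520 = (676 - 1229) - 1520 = -553 - 1520 = -2073)
1/N = 1/(-2073) = -1/2073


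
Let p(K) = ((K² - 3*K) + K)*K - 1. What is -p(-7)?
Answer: 442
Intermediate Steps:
p(K) = -1 + K*(K² - 2*K) (p(K) = (K² - 2*K)*K - 1 = K*(K² - 2*K) - 1 = -1 + K*(K² - 2*K))
-p(-7) = -(-1 + (-7)³ - 2*(-7)²) = -(-1 - 343 - 2*49) = -(-1 - 343 - 98) = -1*(-442) = 442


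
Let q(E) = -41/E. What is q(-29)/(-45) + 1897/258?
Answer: 821669/112230 ≈ 7.3213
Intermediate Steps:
q(-29)/(-45) + 1897/258 = -41/(-29)/(-45) + 1897/258 = -41*(-1/29)*(-1/45) + 1897*(1/258) = (41/29)*(-1/45) + 1897/258 = -41/1305 + 1897/258 = 821669/112230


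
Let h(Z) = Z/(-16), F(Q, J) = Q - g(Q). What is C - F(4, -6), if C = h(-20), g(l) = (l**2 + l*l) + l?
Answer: 133/4 ≈ 33.250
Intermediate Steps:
g(l) = l + 2*l**2 (g(l) = (l**2 + l**2) + l = 2*l**2 + l = l + 2*l**2)
F(Q, J) = Q - Q*(1 + 2*Q)
h(Z) = -Z/16 (h(Z) = Z*(-1/16) = -Z/16)
C = 5/4 (C = -1/16*(-20) = 5/4 ≈ 1.2500)
C - F(4, -6) = 5/4 - (-2)*4**2 = 5/4 - (-2)*16 = 5/4 - 1*(-32) = 5/4 + 32 = 133/4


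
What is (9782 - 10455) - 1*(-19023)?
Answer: 18350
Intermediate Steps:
(9782 - 10455) - 1*(-19023) = -673 + 19023 = 18350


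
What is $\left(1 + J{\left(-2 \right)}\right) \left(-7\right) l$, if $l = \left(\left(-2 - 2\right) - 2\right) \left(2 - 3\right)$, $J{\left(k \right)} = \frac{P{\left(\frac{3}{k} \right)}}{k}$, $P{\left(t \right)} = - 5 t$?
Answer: $\frac{231}{2} \approx 115.5$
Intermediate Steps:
$J{\left(k \right)} = - \frac{15}{k^{2}}$ ($J{\left(k \right)} = \frac{\left(-5\right) \frac{3}{k}}{k} = \frac{\left(-15\right) \frac{1}{k}}{k} = - \frac{15}{k^{2}}$)
$l = 6$ ($l = \left(-4 - 2\right) \left(-1\right) = \left(-6\right) \left(-1\right) = 6$)
$\left(1 + J{\left(-2 \right)}\right) \left(-7\right) l = \left(1 - \frac{15}{4}\right) \left(-7\right) 6 = \left(- \frac{11}{4}\right) \left(-7\right) 6 = \frac{77}{4} \cdot 6 = \frac{231}{2}$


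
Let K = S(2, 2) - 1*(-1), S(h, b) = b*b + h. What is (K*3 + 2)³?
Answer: 12167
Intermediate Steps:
S(h, b) = h + b² (S(h, b) = b² + h = h + b²)
K = 7 (K = (2 + 2²) - 1*(-1) = (2 + 4) + 1 = 6 + 1 = 7)
(K*3 + 2)³ = (7*3 + 2)³ = (21 + 2)³ = 23³ = 12167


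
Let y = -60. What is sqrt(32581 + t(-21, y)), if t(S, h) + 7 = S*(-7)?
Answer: sqrt(32721) ≈ 180.89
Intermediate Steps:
t(S, h) = -7 - 7*S (t(S, h) = -7 + S*(-7) = -7 - 7*S)
sqrt(32581 + t(-21, y)) = sqrt(32581 + (-7 - 7*(-21))) = sqrt(32581 + (-7 + 147)) = sqrt(32581 + 140) = sqrt(32721)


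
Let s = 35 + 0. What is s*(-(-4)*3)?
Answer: 420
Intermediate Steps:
s = 35
s*(-(-4)*3) = 35*(-(-4)*3) = 35*(-1*(-12)) = 35*12 = 420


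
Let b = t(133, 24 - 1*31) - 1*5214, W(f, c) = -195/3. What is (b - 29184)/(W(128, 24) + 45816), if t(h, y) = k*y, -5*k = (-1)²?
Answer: -171983/228755 ≈ -0.75182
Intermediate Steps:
k = -⅕ (k = -⅕*(-1)² = -⅕*1 = -⅕ ≈ -0.20000)
W(f, c) = -65 (W(f, c) = -195*⅓ = -65)
t(h, y) = -y/5
b = -26063/5 (b = -(24 - 1*31)/5 - 1*5214 = -(24 - 31)/5 - 5214 = -⅕*(-7) - 5214 = 7/5 - 5214 = -26063/5 ≈ -5212.6)
(b - 29184)/(W(128, 24) + 45816) = (-26063/5 - 29184)/(-65 + 45816) = -171983/5/45751 = -171983/5*1/45751 = -171983/228755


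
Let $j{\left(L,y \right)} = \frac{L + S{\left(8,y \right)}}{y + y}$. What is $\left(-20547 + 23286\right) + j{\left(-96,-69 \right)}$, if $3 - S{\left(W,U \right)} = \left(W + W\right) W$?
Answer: $\frac{378203}{138} \approx 2740.6$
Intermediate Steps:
$S{\left(W,U \right)} = 3 - 2 W^{2}$ ($S{\left(W,U \right)} = 3 - \left(W + W\right) W = 3 - 2 W W = 3 - 2 W^{2}$)
$j{\left(L,y \right)} = \frac{-125 + L}{2 y}$ ($j{\left(L,y \right)} = \frac{L + \left(3 - 2 \cdot 8^{2}\right)}{y + y} = \frac{L + \left(3 - 128\right)}{2 y} = \left(L + \left(3 - 128\right)\right) \frac{1}{2 y} = \left(L - 125\right) \frac{1}{2 y} = \left(-125 + L\right) \frac{1}{2 y} = \frac{-125 + L}{2 y}$)
$\left(-20547 + 23286\right) + j{\left(-96,-69 \right)} = \left(-20547 + 23286\right) + \frac{-125 - 96}{2 \left(-69\right)} = 2739 + \frac{1}{2} \left(- \frac{1}{69}\right) \left(-221\right) = 2739 + \frac{221}{138} = \frac{378203}{138}$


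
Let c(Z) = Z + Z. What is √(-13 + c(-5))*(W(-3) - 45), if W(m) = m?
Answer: -48*I*√23 ≈ -230.2*I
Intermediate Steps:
c(Z) = 2*Z
√(-13 + c(-5))*(W(-3) - 45) = √(-13 + 2*(-5))*(-3 - 45) = √(-13 - 10)*(-48) = √(-23)*(-48) = (I*√23)*(-48) = -48*I*√23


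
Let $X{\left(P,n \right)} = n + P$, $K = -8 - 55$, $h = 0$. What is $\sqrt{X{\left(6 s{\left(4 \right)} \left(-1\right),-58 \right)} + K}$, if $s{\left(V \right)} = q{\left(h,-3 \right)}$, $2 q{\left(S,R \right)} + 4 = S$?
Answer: $i \sqrt{109} \approx 10.44 i$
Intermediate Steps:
$q{\left(S,R \right)} = -2 + \frac{S}{2}$
$s{\left(V \right)} = -2$ ($s{\left(V \right)} = -2 + \frac{1}{2} \cdot 0 = -2 + 0 = -2$)
$K = -63$ ($K = -8 - 55 = -63$)
$X{\left(P,n \right)} = P + n$
$\sqrt{X{\left(6 s{\left(4 \right)} \left(-1\right),-58 \right)} + K} = \sqrt{\left(6 \left(-2\right) \left(-1\right) - 58\right) - 63} = \sqrt{\left(\left(-12\right) \left(-1\right) - 58\right) - 63} = \sqrt{\left(12 - 58\right) - 63} = \sqrt{-46 - 63} = \sqrt{-109} = i \sqrt{109}$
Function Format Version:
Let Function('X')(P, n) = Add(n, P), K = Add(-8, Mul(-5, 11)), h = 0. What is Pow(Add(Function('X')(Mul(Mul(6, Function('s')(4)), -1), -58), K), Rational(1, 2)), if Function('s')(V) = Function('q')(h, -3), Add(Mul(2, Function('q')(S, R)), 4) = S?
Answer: Mul(I, Pow(109, Rational(1, 2))) ≈ Mul(10.440, I)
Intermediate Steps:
Function('q')(S, R) = Add(-2, Mul(Rational(1, 2), S))
Function('s')(V) = -2 (Function('s')(V) = Add(-2, Mul(Rational(1, 2), 0)) = Add(-2, 0) = -2)
K = -63 (K = Add(-8, -55) = -63)
Function('X')(P, n) = Add(P, n)
Pow(Add(Function('X')(Mul(Mul(6, Function('s')(4)), -1), -58), K), Rational(1, 2)) = Pow(Add(Add(Mul(Mul(6, -2), -1), -58), -63), Rational(1, 2)) = Pow(Add(Add(Mul(-12, -1), -58), -63), Rational(1, 2)) = Pow(Add(Add(12, -58), -63), Rational(1, 2)) = Pow(Add(-46, -63), Rational(1, 2)) = Pow(-109, Rational(1, 2)) = Mul(I, Pow(109, Rational(1, 2)))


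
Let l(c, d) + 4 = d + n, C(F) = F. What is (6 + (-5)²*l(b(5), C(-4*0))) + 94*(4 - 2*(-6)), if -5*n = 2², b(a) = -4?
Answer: 1390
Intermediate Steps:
n = -⅘ (n = -⅕*2² = -⅕*4 = -⅘ ≈ -0.80000)
l(c, d) = -24/5 + d (l(c, d) = -4 + (d - ⅘) = -4 + (-⅘ + d) = -24/5 + d)
(6 + (-5)²*l(b(5), C(-4*0))) + 94*(4 - 2*(-6)) = (6 + (-5)²*(-24/5 - 4*0)) + 94*(4 - 2*(-6)) = (6 + 25*(-24/5 + 0)) + 94*(4 + 12) = (6 + 25*(-24/5)) + 94*16 = (6 - 120) + 1504 = -114 + 1504 = 1390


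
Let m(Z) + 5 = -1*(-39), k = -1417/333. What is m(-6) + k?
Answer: 9905/333 ≈ 29.745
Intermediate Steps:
k = -1417/333 (k = -1417*1/333 = -1417/333 ≈ -4.2553)
m(Z) = 34 (m(Z) = -5 - 1*(-39) = -5 + 39 = 34)
m(-6) + k = 34 - 1417/333 = 9905/333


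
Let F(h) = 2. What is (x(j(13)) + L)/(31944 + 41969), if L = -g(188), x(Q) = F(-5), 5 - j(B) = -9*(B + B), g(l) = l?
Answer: -186/73913 ≈ -0.0025165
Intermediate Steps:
j(B) = 5 + 18*B (j(B) = 5 - (-9)*(B + B) = 5 - (-9)*2*B = 5 - (-18)*B = 5 + 18*B)
x(Q) = 2
L = -188 (L = -1*188 = -188)
(x(j(13)) + L)/(31944 + 41969) = (2 - 188)/(31944 + 41969) = -186/73913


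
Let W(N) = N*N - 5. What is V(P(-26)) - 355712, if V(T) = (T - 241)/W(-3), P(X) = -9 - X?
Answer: -355768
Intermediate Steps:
W(N) = -5 + N**2 (W(N) = N**2 - 5 = -5 + N**2)
V(T) = -241/4 + T/4 (V(T) = (T - 241)/(-5 + (-3)**2) = (-241 + T)/(-5 + 9) = (-241 + T)/4 = (-241 + T)*(1/4) = -241/4 + T/4)
V(P(-26)) - 355712 = (-241/4 + (-9 - 1*(-26))/4) - 355712 = (-241/4 + (-9 + 26)/4) - 355712 = (-241/4 + (1/4)*17) - 355712 = (-241/4 + 17/4) - 355712 = -56 - 355712 = -355768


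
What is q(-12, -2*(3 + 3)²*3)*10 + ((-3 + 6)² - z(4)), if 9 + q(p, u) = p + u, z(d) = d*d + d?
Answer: -2381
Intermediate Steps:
z(d) = d + d² (z(d) = d² + d = d + d²)
q(p, u) = -9 + p + u (q(p, u) = -9 + (p + u) = -9 + p + u)
q(-12, -2*(3 + 3)²*3)*10 + ((-3 + 6)² - z(4)) = (-9 - 12 - 2*(3 + 3)²*3)*10 + ((-3 + 6)² - 4*(1 + 4)) = (-9 - 12 - 2*6²*3)*10 + (3² - 4*5) = (-9 - 12 - 2*36*3)*10 + (9 - 1*20) = (-9 - 12 - 72*3)*10 + (9 - 20) = (-9 - 12 - 216)*10 - 11 = -237*10 - 11 = -2370 - 11 = -2381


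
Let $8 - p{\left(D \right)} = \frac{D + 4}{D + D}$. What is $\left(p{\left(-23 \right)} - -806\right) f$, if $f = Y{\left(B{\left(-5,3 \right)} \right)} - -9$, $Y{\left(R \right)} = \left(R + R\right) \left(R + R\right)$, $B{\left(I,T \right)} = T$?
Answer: $\frac{1684125}{46} \approx 36611.0$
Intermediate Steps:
$Y{\left(R \right)} = 4 R^{2}$ ($Y{\left(R \right)} = 2 R 2 R = 4 R^{2}$)
$p{\left(D \right)} = 8 - \frac{4 + D}{2 D}$ ($p{\left(D \right)} = 8 - \frac{D + 4}{D + D} = 8 - \frac{4 + D}{2 D}$)
$f = 45$ ($f = 4 \cdot 3^{2} - -9 = 4 \cdot 9 + 9 = 36 + 9 = 45$)
$\left(p{\left(-23 \right)} - -806\right) f = \left(\left(\frac{15}{2} - \frac{2}{-23}\right) - -806\right) 45 = \left(\left(\frac{15}{2} - - \frac{2}{23}\right) + 806\right) 45 = \left(\left(\frac{15}{2} + \frac{2}{23}\right) + 806\right) 45 = \left(\frac{349}{46} + 806\right) 45 = \frac{37425}{46} \cdot 45 = \frac{1684125}{46}$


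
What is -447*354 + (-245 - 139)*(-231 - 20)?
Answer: -61854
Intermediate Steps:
-447*354 + (-245 - 139)*(-231 - 20) = -158238 - 384*(-251) = -158238 + 96384 = -61854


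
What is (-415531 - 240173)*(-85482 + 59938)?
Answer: 16749302976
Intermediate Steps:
(-415531 - 240173)*(-85482 + 59938) = -655704*(-25544) = 16749302976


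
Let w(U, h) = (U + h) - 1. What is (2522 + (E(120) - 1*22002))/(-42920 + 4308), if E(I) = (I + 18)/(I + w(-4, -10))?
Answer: 340877/675710 ≈ 0.50447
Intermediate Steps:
w(U, h) = -1 + U + h
E(I) = (18 + I)/(-15 + I) (E(I) = (I + 18)/(I + (-1 - 4 - 10)) = (18 + I)/(I - 15) = (18 + I)/(-15 + I))
(2522 + (E(120) - 1*22002))/(-42920 + 4308) = (2522 + ((18 + 120)/(-15 + 120) - 1*22002))/(-42920 + 4308) = (2522 + (138/105 - 22002))/(-38612) = (2522 + ((1/105)*138 - 22002))*(-1/38612) = (2522 + (46/35 - 22002))*(-1/38612) = (2522 - 770024/35)*(-1/38612) = -681754/35*(-1/38612) = 340877/675710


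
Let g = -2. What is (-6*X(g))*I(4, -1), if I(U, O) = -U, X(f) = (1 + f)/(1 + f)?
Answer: 24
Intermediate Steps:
X(f) = 1
(-6*X(g))*I(4, -1) = (-6*1)*(-1*4) = -6*(-4) = 24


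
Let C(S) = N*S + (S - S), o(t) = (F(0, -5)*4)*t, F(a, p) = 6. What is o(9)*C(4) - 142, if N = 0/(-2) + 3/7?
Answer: 1598/7 ≈ 228.29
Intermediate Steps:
N = 3/7 (N = 0*(-½) + 3*(⅐) = 0 + 3/7 = 3/7 ≈ 0.42857)
o(t) = 24*t (o(t) = (6*4)*t = 24*t)
C(S) = 3*S/7 (C(S) = 3*S/7 + (S - S) = 3*S/7 + 0 = 3*S/7)
o(9)*C(4) - 142 = (24*9)*((3/7)*4) - 142 = 216*(12/7) - 142 = 2592/7 - 142 = 1598/7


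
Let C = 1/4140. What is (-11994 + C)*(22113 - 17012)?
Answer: -253290966059/4140 ≈ -6.1181e+7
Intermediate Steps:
C = 1/4140 ≈ 0.00024155
(-11994 + C)*(22113 - 17012) = (-11994 + 1/4140)*(22113 - 17012) = -49655159/4140*5101 = -253290966059/4140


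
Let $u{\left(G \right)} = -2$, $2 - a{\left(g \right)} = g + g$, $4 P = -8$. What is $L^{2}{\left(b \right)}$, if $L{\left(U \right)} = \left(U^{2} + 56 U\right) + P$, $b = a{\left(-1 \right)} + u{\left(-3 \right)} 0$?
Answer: $56644$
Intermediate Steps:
$P = -2$ ($P = \frac{1}{4} \left(-8\right) = -2$)
$a{\left(g \right)} = 2 - 2 g$ ($a{\left(g \right)} = 2 - \left(g + g\right) = 2 - 2 g$)
$b = 4$ ($b = \left(2 - -2\right) - 0 = \left(2 + 2\right) + 0 = 4 + 0 = 4$)
$L{\left(U \right)} = -2 + U^{2} + 56 U$ ($L{\left(U \right)} = \left(U^{2} + 56 U\right) - 2 = -2 + U^{2} + 56 U$)
$L^{2}{\left(b \right)} = \left(-2 + 4^{2} + 56 \cdot 4\right)^{2} = \left(-2 + 16 + 224\right)^{2} = 238^{2} = 56644$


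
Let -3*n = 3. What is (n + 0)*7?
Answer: -7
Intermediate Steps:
n = -1 (n = -⅓*3 = -1)
(n + 0)*7 = (-1 + 0)*7 = -1*7 = -7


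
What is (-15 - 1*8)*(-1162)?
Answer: 26726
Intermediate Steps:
(-15 - 1*8)*(-1162) = (-15 - 8)*(-1162) = -23*(-1162) = 26726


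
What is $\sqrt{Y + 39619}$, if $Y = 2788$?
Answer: $\sqrt{42407} \approx 205.93$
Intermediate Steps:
$\sqrt{Y + 39619} = \sqrt{2788 + 39619} = \sqrt{42407}$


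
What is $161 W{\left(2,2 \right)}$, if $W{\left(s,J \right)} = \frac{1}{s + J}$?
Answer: $\frac{161}{4} \approx 40.25$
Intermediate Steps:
$W{\left(s,J \right)} = \frac{1}{J + s}$
$161 W{\left(2,2 \right)} = \frac{161}{2 + 2} = \frac{161}{4}$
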